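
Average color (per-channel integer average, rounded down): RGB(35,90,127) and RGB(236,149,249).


Midpoint: each channel = ⌊(C₁+C₂)/2⌋
R: ⌊(35+236)/2⌋ = 135
G: ⌊(90+149)/2⌋ = 119
B: ⌊(127+249)/2⌋ = 188
= RGB(135, 119, 188)


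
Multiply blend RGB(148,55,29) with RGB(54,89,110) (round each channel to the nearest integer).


Multiply: C = A×B/255, rounded to nearest integer
R: 148×54/255 = 7992/255 ≈ 31.341 → 31
G: 55×89/255 = 4895/255 ≈ 19.196 → 19
B: 29×110/255 = 3190/255 ≈ 12.510 → 13
= RGB(31, 19, 13)


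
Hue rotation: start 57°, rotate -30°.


New hue = (H + rotation) mod 360
New hue = (57 -30) mod 360
= 27 mod 360
= 27°


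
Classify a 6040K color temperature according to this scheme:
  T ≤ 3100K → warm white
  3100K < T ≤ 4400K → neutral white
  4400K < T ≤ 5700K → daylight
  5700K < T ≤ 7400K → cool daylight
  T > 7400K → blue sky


Temperature: 6040K
5700K < 6040K ≤ 7400K → cool daylight
Classification: cool daylight


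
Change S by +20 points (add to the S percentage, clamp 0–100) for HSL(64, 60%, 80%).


Original S = 60%
Adjustment = +20 percentage points
New S = 60 + (20) = 80
Clamp to [0, 100] → 80
= HSL(64°, 80%, 80%)


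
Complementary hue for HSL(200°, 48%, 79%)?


Complement = opposite side of color wheel = hue + 180°
H' = (200 + 180) mod 360 = 20°
S and L unchanged.
= HSL(20°, 48%, 79%)


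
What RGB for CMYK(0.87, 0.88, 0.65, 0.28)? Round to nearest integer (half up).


R = 255 × (1-C) × (1-K) = 255 × 0.13 × 0.72 = 23.868 → 24
G = 255 × (1-M) × (1-K) = 255 × 0.12 × 0.72 = 22.032 → 22
B = 255 × (1-Y) × (1-K) = 255 × 0.35 × 0.72 = 64.26 → 64
= RGB(24, 22, 64)


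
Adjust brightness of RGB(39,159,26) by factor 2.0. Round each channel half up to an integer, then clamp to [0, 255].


Multiply each channel by 2.0, round half up, clamp to [0, 255]
R: 39×2.0 = 78
G: 159×2.0 = 318 → clamp → 255
B: 26×2.0 = 52
= RGB(78, 255, 52)


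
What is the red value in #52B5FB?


Color: #52B5FB
R = 52 = 82
G = B5 = 181
B = FB = 251
Red = 82


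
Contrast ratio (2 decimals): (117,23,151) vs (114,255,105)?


Linearize each sRGB channel c=v/255: c/12.92 if c ≤ 0.04045 else ((c+0.055)/1.055)^2.4
L = 0.2126×R_lin + 0.7152×G_lin + 0.0722×B_lin
Color 1 (117,23,151):
  R=117: 117/255≈0.4588 > 0.04045 → ((0.4588+0.055)/1.055)^2.4 ≈ 0.17789
  G=23: 23/255≈0.0902 > 0.04045 → ((0.0902+0.055)/1.055)^2.4 ≈ 0.00857
  B=151: 151/255≈0.5922 > 0.04045 → ((0.5922+0.055)/1.055)^2.4 ≈ 0.30947
  L1 = 0.2126×0.17789 + 0.7152×0.00857 + 0.0722×0.30947 ≈ 0.06629
Color 2 (114,255,105):
  R=114: 114/255≈0.4471 > 0.04045 → ((0.4471+0.055)/1.055)^2.4 ≈ 0.16827
  G=255: 255/255≈1.0000 > 0.04045 → ((1.0000+0.055)/1.055)^2.4 ≈ 1.00000
  B=105: 105/255≈0.4118 > 0.04045 → ((0.4118+0.055)/1.055)^2.4 ≈ 0.14126
  L2 = 0.2126×0.16827 + 0.7152×1.00000 + 0.0722×0.14126 ≈ 0.76117
Lighter = 0.76117, Darker = 0.06629
Ratio = (L_lighter + 0.05) / (L_darker + 0.05)
Ratio = (0.76117 + 0.05) / (0.06629 + 0.05) = 0.81117 / 0.11629 ≈ 6.9754
Ratio ≈ 6.98:1


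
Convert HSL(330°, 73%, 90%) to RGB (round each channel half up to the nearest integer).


H=330°, S=0.73, L=0.90
C = (1-|2L-1|)×S = (1-|0.80|)×0.73 = 0.146
H' = H/60 = 330/60 ≈ 5.5000; X = C×(1-|H' mod 2 - 1|) = 0.073
m = L - C/2 = 0.90 - 0.073 = 0.827
Sector ⌊H'⌋ = 5 → (R',G',B') = (0.146, 0.0, 0.073)
RGB = ((R'+m)×255, (G'+m)×255, (B'+m)×255) = (248.115, 210.885, 229.5)
Round half up → RGB(248, 211, 230)


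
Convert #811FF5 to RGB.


81 → 129 (R)
1F → 31 (G)
F5 → 245 (B)
= RGB(129, 31, 245)


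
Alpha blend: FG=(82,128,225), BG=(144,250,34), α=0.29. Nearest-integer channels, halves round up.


C = α×F + (1-α)×B, with 1-α = 0.71
R: 0.29×82 + 0.71×144 = 23.78 + 102.24 = 126.02 → 126
G: 0.29×128 + 0.71×250 = 37.12 + 177.50 = 214.62 → 215
B: 0.29×225 + 0.71×34 = 65.25 + 24.14 = 89.39 → 89
= RGB(126, 215, 89)


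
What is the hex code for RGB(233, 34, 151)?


R = 233 → E9 (hex)
G = 34 → 22 (hex)
B = 151 → 97 (hex)
Hex = #E92297


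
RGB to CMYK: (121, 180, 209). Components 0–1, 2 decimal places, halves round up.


R'=121/255≈0.4745, G'=180/255≈0.7059, B'=209/255≈0.8196
K = 1 - max(R',G',B') = 1 - 209/255 = 46/255 = 0.18039… → 0.18
(1-R'-K)/(1-K) simplifies to (max-R)/max with max = 209:
C = (209-121)/209 = 88/209 = 0.42105… → 0.42
M = (209-180)/209 = 29/209 = 0.13875… → 0.14
Y = (209-209)/209 = 0/209 = 0 → 0.00
= CMYK(0.42, 0.14, 0.00, 0.18)


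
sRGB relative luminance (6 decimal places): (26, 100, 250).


Linearize each channel (sRGB transfer function): c = v/255; c_lin = c/12.92 if c ≤ 0.04045, else ((c+0.055)/1.055)^2.4
  R: 26/255 ≈ 0.101961 > 0.04045 → ((0.101961+0.055)/1.055)^2.4 ≈ 0.010330
  G: 100/255 ≈ 0.392157 > 0.04045 → ((0.392157+0.055)/1.055)^2.4 ≈ 0.127438
  B: 250/255 ≈ 0.980392 > 0.04045 → ((0.980392+0.055)/1.055)^2.4 ≈ 0.955973
R_lin = 0.010330, G_lin = 0.127438, B_lin = 0.955973
L = 0.2126×R + 0.7152×G + 0.0722×B
L = 0.2126×0.010330 + 0.7152×0.127438 + 0.0722×0.955973
L ≈ 0.162361


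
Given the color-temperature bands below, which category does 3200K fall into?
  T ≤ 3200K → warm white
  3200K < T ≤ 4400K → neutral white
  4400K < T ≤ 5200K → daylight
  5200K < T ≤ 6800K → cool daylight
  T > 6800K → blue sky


Temperature: 3200K
3200K ≤ 3200K → warm white
Classification: warm white


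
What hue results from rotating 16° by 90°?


New hue = (H + rotation) mod 360
New hue = (16 + 90) mod 360
= 106 mod 360
= 106°


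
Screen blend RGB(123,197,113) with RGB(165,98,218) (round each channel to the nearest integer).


Screen: C = 255 - (255-A)×(255-B)/255, rounded to nearest integer
R: 255 - (255-123)×(255-165)/255 = 255 - 11880/255 ≈ 255 - 46.588 = 208.412 → 208
G: 255 - (255-197)×(255-98)/255 = 255 - 9106/255 ≈ 255 - 35.710 = 219.290 → 219
B: 255 - (255-113)×(255-218)/255 = 255 - 5254/255 ≈ 255 - 20.604 = 234.396 → 234
= RGB(208, 219, 234)


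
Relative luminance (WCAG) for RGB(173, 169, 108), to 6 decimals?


Linearize each channel (sRGB transfer function): c = v/255; c_lin = c/12.92 if c ≤ 0.04045, else ((c+0.055)/1.055)^2.4
  R: 173/255 ≈ 0.678431 > 0.04045 → ((0.678431+0.055)/1.055)^2.4 ≈ 0.417885
  G: 169/255 ≈ 0.662745 > 0.04045 → ((0.662745+0.055)/1.055)^2.4 ≈ 0.396755
  B: 108/255 ≈ 0.423529 > 0.04045 → ((0.423529+0.055)/1.055)^2.4 ≈ 0.149960
R_lin = 0.417885, G_lin = 0.396755, B_lin = 0.149960
L = 0.2126×R + 0.7152×G + 0.0722×B
L = 0.2126×0.417885 + 0.7152×0.396755 + 0.0722×0.149960
L ≈ 0.383429


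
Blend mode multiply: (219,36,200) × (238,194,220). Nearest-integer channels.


Multiply: C = A×B/255, rounded to nearest integer
R: 219×238/255 = 52122/255 ≈ 204.400 → 204
G: 36×194/255 = 6984/255 ≈ 27.388 → 27
B: 200×220/255 = 44000/255 ≈ 172.549 → 173
= RGB(204, 27, 173)


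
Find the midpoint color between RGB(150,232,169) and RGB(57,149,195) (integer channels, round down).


Midpoint: each channel = ⌊(C₁+C₂)/2⌋
R: ⌊(150+57)/2⌋ = 103
G: ⌊(232+149)/2⌋ = 190
B: ⌊(169+195)/2⌋ = 182
= RGB(103, 190, 182)


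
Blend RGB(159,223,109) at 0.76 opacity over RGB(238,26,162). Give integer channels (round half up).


C = α×F + (1-α)×B, with 1-α = 0.24
R: 0.76×159 + 0.24×238 = 120.84 + 57.12 = 177.96 → 178
G: 0.76×223 + 0.24×26 = 169.48 + 6.24 = 175.72 → 176
B: 0.76×109 + 0.24×162 = 82.84 + 38.88 = 121.72 → 122
= RGB(178, 176, 122)


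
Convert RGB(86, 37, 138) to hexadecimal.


R = 86 → 56 (hex)
G = 37 → 25 (hex)
B = 138 → 8A (hex)
Hex = #56258A


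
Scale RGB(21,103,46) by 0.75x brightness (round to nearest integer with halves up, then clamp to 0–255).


Multiply each channel by 0.75, round half up, clamp to [0, 255]
R: 21×0.75 = 15.75 → round → 16
G: 103×0.75 = 77.25 → round → 77
B: 46×0.75 = 34.5 → round → 35
= RGB(16, 77, 35)


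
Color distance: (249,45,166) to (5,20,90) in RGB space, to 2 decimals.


d = √[(R₁-R₂)² + (G₁-G₂)² + (B₁-B₂)²]
d = √[(249-5)² + (45-20)² + (166-90)²]
d = √[59536 + 625 + 5776]
d = √65937
d ≈ 256.78


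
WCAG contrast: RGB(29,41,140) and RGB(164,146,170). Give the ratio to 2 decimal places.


Linearize each sRGB channel c=v/255: c/12.92 if c ≤ 0.04045 else ((c+0.055)/1.055)^2.4
L = 0.2126×R_lin + 0.7152×G_lin + 0.0722×B_lin
Color 1 (29,41,140):
  R=29: 29/255≈0.1137 > 0.04045 → ((0.1137+0.055)/1.055)^2.4 ≈ 0.01229
  G=41: 41/255≈0.1608 > 0.04045 → ((0.1608+0.055)/1.055)^2.4 ≈ 0.02217
  B=140: 140/255≈0.5490 > 0.04045 → ((0.5490+0.055)/1.055)^2.4 ≈ 0.26225
  L1 = 0.2126×0.01229 + 0.7152×0.02217 + 0.0722×0.26225 ≈ 0.03741
Color 2 (164,146,170):
  R=164: 164/255≈0.6431 > 0.04045 → ((0.6431+0.055)/1.055)^2.4 ≈ 0.37124
  G=146: 146/255≈0.5725 > 0.04045 → ((0.5725+0.055)/1.055)^2.4 ≈ 0.28744
  B=170: 170/255≈0.6667 > 0.04045 → ((0.6667+0.055)/1.055)^2.4 ≈ 0.40198
  L2 = 0.2126×0.37124 + 0.7152×0.28744 + 0.0722×0.40198 ≈ 0.31353
Lighter = 0.31353, Darker = 0.03741
Ratio = (L_lighter + 0.05) / (L_darker + 0.05)
Ratio = (0.31353 + 0.05) / (0.03741 + 0.05) = 0.36353 / 0.08741 ≈ 4.1591
Ratio ≈ 4.16:1


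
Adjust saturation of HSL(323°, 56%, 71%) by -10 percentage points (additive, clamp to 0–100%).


Original S = 56%
Adjustment = -10 percentage points
New S = 56 + (-10) = 46
Clamp to [0, 100] → 46
= HSL(323°, 46%, 71%)


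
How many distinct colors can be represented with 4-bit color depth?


Colors = 2^bits = 2^4
= 16 colors


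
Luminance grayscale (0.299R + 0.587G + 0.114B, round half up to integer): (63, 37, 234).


Gray = 0.299×R + 0.587×G + 0.114×B
Gray = 0.299×63 + 0.587×37 + 0.114×234
Gray = 18.837 + 21.719 + 26.676
Gray = 67.232 → round half up → 67
Gray = 67


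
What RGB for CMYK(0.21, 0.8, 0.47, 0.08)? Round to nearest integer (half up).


R = 255 × (1-C) × (1-K) = 255 × 0.79 × 0.92 = 185.334 → 185
G = 255 × (1-M) × (1-K) = 255 × 0.20 × 0.92 = 46.92 → 47
B = 255 × (1-Y) × (1-K) = 255 × 0.53 × 0.92 = 124.338 → 124
= RGB(185, 47, 124)


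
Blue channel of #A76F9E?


Color: #A76F9E
R = A7 = 167
G = 6F = 111
B = 9E = 158
Blue = 158


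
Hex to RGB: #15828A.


15 → 21 (R)
82 → 130 (G)
8A → 138 (B)
= RGB(21, 130, 138)


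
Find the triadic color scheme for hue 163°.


Triadic: equally spaced at 120° intervals
H1 = 163°
H2 = (163 + 120) mod 360 = 283°
H3 = (163 + 240) mod 360 = 43°
Triadic = 163°, 283°, 43°


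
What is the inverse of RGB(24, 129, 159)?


Invert: (255-R, 255-G, 255-B)
R: 255-24 = 231
G: 255-129 = 126
B: 255-159 = 96
= RGB(231, 126, 96)


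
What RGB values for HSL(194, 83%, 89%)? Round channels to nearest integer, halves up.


H=194°, S=0.83, L=0.89
C = (1-|2L-1|)×S = (1-|0.78|)×0.83 = 0.1826
H' = H/60 = 194/60 ≈ 3.2333; X = C×(1-|H' mod 2 - 1|) ≈ 0.1400
m = L - C/2 = 0.89 - 0.0913 = 0.7987
Sector ⌊H'⌋ = 3 → (R',G',B') = (0.0, ≈0.1400, 0.1826)
RGB = ((R'+m)×255, (G'+m)×255, (B'+m)×255) = (203.6685, 239.3668, 250.2315)
Round half up → RGB(204, 239, 250)


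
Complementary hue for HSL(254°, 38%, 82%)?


Complement = opposite side of color wheel = hue + 180°
H' = (254 + 180) mod 360 = 74°
S and L unchanged.
= HSL(74°, 38%, 82%)


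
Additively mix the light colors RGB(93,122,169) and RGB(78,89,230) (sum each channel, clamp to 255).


Additive: each channel = min(255, C₁+C₂)
R: 93+78 = 171 → 171
G: 122+89 = 211 → 211
B: 169+230 = 399 → 255
= RGB(171, 211, 255)


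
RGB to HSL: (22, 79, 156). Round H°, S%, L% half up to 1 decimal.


Normalize: R'=22/255≈0.0863, G'=79/255≈0.3098, B'=156/255≈0.6118
Max=156/255, Min=22/255, Δ=Max-Min=134/255
L = (Max+Min)/2 = (156+22)/510 = 178/510 = 0.34901… → L = 34.9%
L ≤ 0.5 → S = Δ/(Max+Min) = 134/(156+22) = 134/178 = 0.75280… → S = 75.3%
(the 1/255 factors cancel in S and H, so raw channel differences can be used)
Max is B' → H = 60 × ((R-G)/Δ + 4) = 60 × ((22-79)/134 + 4)
  -57/134 + 4 = -0.4253… + 4 = 3.5746…
  H = 60 × 3.5746… = 214.477…° → H = 214.5°
= HSL(214.5°, 75.3%, 34.9%)


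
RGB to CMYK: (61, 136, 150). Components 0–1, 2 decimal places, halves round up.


R'=61/255≈0.2392, G'=136/255≈0.5333, B'=150/255≈0.5882
K = 1 - max(R',G',B') = 1 - 150/255 = 105/255 = 0.41176… → 0.41
(1-R'-K)/(1-K) simplifies to (max-R)/max with max = 150:
C = (150-61)/150 = 89/150 = 0.59333… → 0.59
M = (150-136)/150 = 14/150 = 0.09333… → 0.09
Y = (150-150)/150 = 0/150 = 0 → 0.00
= CMYK(0.59, 0.09, 0.00, 0.41)


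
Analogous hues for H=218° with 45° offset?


Base hue: 218°
Left analog: (218 - 45) mod 360 = 173°
Right analog: (218 + 45) mod 360 = 263°
Analogous hues = 173° and 263°


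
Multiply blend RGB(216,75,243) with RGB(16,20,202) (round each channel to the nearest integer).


Multiply: C = A×B/255, rounded to nearest integer
R: 216×16/255 = 3456/255 ≈ 13.553 → 14
G: 75×20/255 = 1500/255 ≈ 5.882 → 6
B: 243×202/255 = 49086/255 ≈ 192.494 → 192
= RGB(14, 6, 192)


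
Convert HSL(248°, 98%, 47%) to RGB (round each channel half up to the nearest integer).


H=248°, S=0.98, L=0.47
C = (1-|2L-1|)×S = (1-|-0.06|)×0.98 = 0.9212
H' = H/60 = 248/60 ≈ 4.1333; X = C×(1-|H' mod 2 - 1|) ≈ 0.1228
m = L - C/2 = 0.47 - 0.4606 = 0.0094
Sector ⌊H'⌋ = 4 → (R',G',B') = (≈0.1228, 0.0, 0.9212)
RGB = ((R'+m)×255, (G'+m)×255, (B'+m)×255) = (33.7178, 2.397, 237.303)
Round half up → RGB(34, 2, 237)


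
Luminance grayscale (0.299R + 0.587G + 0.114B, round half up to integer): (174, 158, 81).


Gray = 0.299×R + 0.587×G + 0.114×B
Gray = 0.299×174 + 0.587×158 + 0.114×81
Gray = 52.026 + 92.746 + 9.234
Gray = 154.006 → round half up → 154
Gray = 154


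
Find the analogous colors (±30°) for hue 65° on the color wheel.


Base hue: 65°
Left analog: (65 - 30) mod 360 = 35°
Right analog: (65 + 30) mod 360 = 95°
Analogous hues = 35° and 95°


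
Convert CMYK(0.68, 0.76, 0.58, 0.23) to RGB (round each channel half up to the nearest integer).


R = 255 × (1-C) × (1-K) = 255 × 0.32 × 0.77 = 62.832 → 63
G = 255 × (1-M) × (1-K) = 255 × 0.24 × 0.77 = 47.124 → 47
B = 255 × (1-Y) × (1-K) = 255 × 0.42 × 0.77 = 82.467 → 82
= RGB(63, 47, 82)


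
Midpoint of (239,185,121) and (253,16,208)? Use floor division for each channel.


Midpoint: each channel = ⌊(C₁+C₂)/2⌋
R: ⌊(239+253)/2⌋ = 246
G: ⌊(185+16)/2⌋ = 100
B: ⌊(121+208)/2⌋ = 164
= RGB(246, 100, 164)


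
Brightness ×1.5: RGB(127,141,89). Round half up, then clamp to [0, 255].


Multiply each channel by 1.5, round half up, clamp to [0, 255]
R: 127×1.5 = 190.5 → round → 191
G: 141×1.5 = 211.5 → round → 212
B: 89×1.5 = 133.5 → round → 134
= RGB(191, 212, 134)


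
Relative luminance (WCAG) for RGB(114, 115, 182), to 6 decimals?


Linearize each channel (sRGB transfer function): c = v/255; c_lin = c/12.92 if c ≤ 0.04045, else ((c+0.055)/1.055)^2.4
  R: 114/255 ≈ 0.447059 > 0.04045 → ((0.447059+0.055)/1.055)^2.4 ≈ 0.168269
  G: 115/255 ≈ 0.450980 > 0.04045 → ((0.450980+0.055)/1.055)^2.4 ≈ 0.171441
  B: 182/255 ≈ 0.713725 > 0.04045 → ((0.713725+0.055)/1.055)^2.4 ≈ 0.467784
R_lin = 0.168269, G_lin = 0.171441, B_lin = 0.467784
L = 0.2126×R + 0.7152×G + 0.0722×B
L = 0.2126×0.168269 + 0.7152×0.171441 + 0.0722×0.467784
L ≈ 0.192163


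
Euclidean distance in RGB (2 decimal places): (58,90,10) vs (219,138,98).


d = √[(R₁-R₂)² + (G₁-G₂)² + (B₁-B₂)²]
d = √[(58-219)² + (90-138)² + (10-98)²]
d = √[25921 + 2304 + 7744]
d = √35969
d ≈ 189.65


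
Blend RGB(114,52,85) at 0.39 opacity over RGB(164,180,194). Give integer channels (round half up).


C = α×F + (1-α)×B, with 1-α = 0.61
R: 0.39×114 + 0.61×164 = 44.46 + 100.04 = 144.50 → 145
G: 0.39×52 + 0.61×180 = 20.28 + 109.80 = 130.08 → 130
B: 0.39×85 + 0.61×194 = 33.15 + 118.34 = 151.49 → 151
= RGB(145, 130, 151)


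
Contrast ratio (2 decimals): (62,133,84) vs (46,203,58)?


Linearize each sRGB channel c=v/255: c/12.92 if c ≤ 0.04045 else ((c+0.055)/1.055)^2.4
L = 0.2126×R_lin + 0.7152×G_lin + 0.0722×B_lin
Color 1 (62,133,84):
  R=62: 62/255≈0.2431 > 0.04045 → ((0.2431+0.055)/1.055)^2.4 ≈ 0.04817
  G=133: 133/255≈0.5216 > 0.04045 → ((0.5216+0.055)/1.055)^2.4 ≈ 0.23455
  B=84: 84/255≈0.3294 > 0.04045 → ((0.3294+0.055)/1.055)^2.4 ≈ 0.08866
  L1 = 0.2126×0.04817 + 0.7152×0.23455 + 0.0722×0.08866 ≈ 0.18439
Color 2 (46,203,58):
  R=46: 46/255≈0.1804 > 0.04045 → ((0.1804+0.055)/1.055)^2.4 ≈ 0.02732
  G=203: 203/255≈0.7961 > 0.04045 → ((0.7961+0.055)/1.055)^2.4 ≈ 0.59720
  B=58: 58/255≈0.2275 > 0.04045 → ((0.2275+0.055)/1.055)^2.4 ≈ 0.04231
  L2 = 0.2126×0.02732 + 0.7152×0.59720 + 0.0722×0.04231 ≈ 0.43598
Lighter = 0.43598, Darker = 0.18439
Ratio = (L_lighter + 0.05) / (L_darker + 0.05)
Ratio = (0.43598 + 0.05) / (0.18439 + 0.05) = 0.48598 / 0.23439 ≈ 2.0734
Ratio ≈ 2.07:1


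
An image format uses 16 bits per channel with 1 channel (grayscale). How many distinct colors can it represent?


Total bits = 16 bits/channel × 1 channels = 16 bits
Distinct colors = 2^16
= 65,536 colors


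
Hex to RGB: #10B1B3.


10 → 16 (R)
B1 → 177 (G)
B3 → 179 (B)
= RGB(16, 177, 179)


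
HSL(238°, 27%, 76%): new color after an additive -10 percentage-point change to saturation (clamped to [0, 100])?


Original S = 27%
Adjustment = -10 percentage points
New S = 27 + (-10) = 17
Clamp to [0, 100] → 17
= HSL(238°, 17%, 76%)


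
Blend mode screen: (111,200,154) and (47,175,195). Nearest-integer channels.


Screen: C = 255 - (255-A)×(255-B)/255, rounded to nearest integer
R: 255 - (255-111)×(255-47)/255 = 255 - 29952/255 ≈ 255 - 117.459 = 137.541 → 138
G: 255 - (255-200)×(255-175)/255 = 255 - 4400/255 ≈ 255 - 17.255 = 237.745 → 238
B: 255 - (255-154)×(255-195)/255 = 255 - 6060/255 ≈ 255 - 23.765 = 231.235 → 231
= RGB(138, 238, 231)


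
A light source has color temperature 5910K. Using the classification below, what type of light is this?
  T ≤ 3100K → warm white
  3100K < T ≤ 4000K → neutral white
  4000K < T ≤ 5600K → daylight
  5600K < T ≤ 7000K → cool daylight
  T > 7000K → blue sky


Temperature: 5910K
5600K < 5910K ≤ 7000K → cool daylight
Classification: cool daylight


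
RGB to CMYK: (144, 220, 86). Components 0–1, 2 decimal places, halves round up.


R'=144/255≈0.5647, G'=220/255≈0.8627, B'=86/255≈0.3373
K = 1 - max(R',G',B') = 1 - 220/255 = 35/255 = 0.13725… → 0.14
(1-R'-K)/(1-K) simplifies to (max-R)/max with max = 220:
C = (220-144)/220 = 76/220 = 0.34545… → 0.35
M = (220-220)/220 = 0/220 = 0 → 0.00
Y = (220-86)/220 = 134/220 = 0.60909… → 0.61
= CMYK(0.35, 0.00, 0.61, 0.14)


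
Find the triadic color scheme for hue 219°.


Triadic: equally spaced at 120° intervals
H1 = 219°
H2 = (219 + 120) mod 360 = 339°
H3 = (219 + 240) mod 360 = 99°
Triadic = 219°, 339°, 99°


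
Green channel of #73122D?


Color: #73122D
R = 73 = 115
G = 12 = 18
B = 2D = 45
Green = 18


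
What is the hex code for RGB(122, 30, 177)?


R = 122 → 7A (hex)
G = 30 → 1E (hex)
B = 177 → B1 (hex)
Hex = #7A1EB1


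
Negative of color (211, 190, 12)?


Invert: (255-R, 255-G, 255-B)
R: 255-211 = 44
G: 255-190 = 65
B: 255-12 = 243
= RGB(44, 65, 243)


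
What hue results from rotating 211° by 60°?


New hue = (H + rotation) mod 360
New hue = (211 + 60) mod 360
= 271 mod 360
= 271°


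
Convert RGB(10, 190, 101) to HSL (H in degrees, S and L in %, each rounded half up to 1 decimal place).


Normalize: R'=10/255≈0.0392, G'=190/255≈0.7451, B'=101/255≈0.3961
Max=190/255, Min=10/255, Δ=Max-Min=180/255
L = (Max+Min)/2 = (190+10)/510 = 200/510 = 0.39215… → L = 39.2%
L ≤ 0.5 → S = Δ/(Max+Min) = 180/(190+10) = 180/200 = 0.9 → S = 90.0%
(the 1/255 factors cancel in S and H, so raw channel differences can be used)
Max is G' → H = 60 × ((B-R)/Δ + 2) = 60 × ((101-10)/180 + 2)
  91/180 + 2 = 0.5055… + 2 = 2.5055…
  H = 60 × 2.5055… = 150.333…° → H = 150.3°
= HSL(150.3°, 90.0%, 39.2%)


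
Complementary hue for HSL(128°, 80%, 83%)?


Complement = opposite side of color wheel = hue + 180°
H' = (128 + 180) mod 360 = 308°
S and L unchanged.
= HSL(308°, 80%, 83%)


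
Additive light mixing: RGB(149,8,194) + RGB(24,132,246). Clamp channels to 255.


Additive: each channel = min(255, C₁+C₂)
R: 149+24 = 173 → 173
G: 8+132 = 140 → 140
B: 194+246 = 440 → 255
= RGB(173, 140, 255)


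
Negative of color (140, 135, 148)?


Invert: (255-R, 255-G, 255-B)
R: 255-140 = 115
G: 255-135 = 120
B: 255-148 = 107
= RGB(115, 120, 107)


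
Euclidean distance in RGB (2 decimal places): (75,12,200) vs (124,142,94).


d = √[(R₁-R₂)² + (G₁-G₂)² + (B₁-B₂)²]
d = √[(75-124)² + (12-142)² + (200-94)²]
d = √[2401 + 16900 + 11236]
d = √30537
d ≈ 174.75


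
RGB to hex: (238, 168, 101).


R = 238 → EE (hex)
G = 168 → A8 (hex)
B = 101 → 65 (hex)
Hex = #EEA865


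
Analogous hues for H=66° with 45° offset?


Base hue: 66°
Left analog: (66 - 45) mod 360 = 21°
Right analog: (66 + 45) mod 360 = 111°
Analogous hues = 21° and 111°


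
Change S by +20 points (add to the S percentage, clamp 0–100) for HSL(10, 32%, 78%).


Original S = 32%
Adjustment = +20 percentage points
New S = 32 + (20) = 52
Clamp to [0, 100] → 52
= HSL(10°, 52%, 78%)


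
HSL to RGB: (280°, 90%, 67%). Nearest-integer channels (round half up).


H=280°, S=0.90, L=0.67
C = (1-|2L-1|)×S = (1-|0.34|)×0.90 = 0.594
H' = H/60 = 280/60 ≈ 4.6667; X = C×(1-|H' mod 2 - 1|) = 0.396
m = L - C/2 = 0.67 - 0.297 = 0.373
Sector ⌊H'⌋ = 4 → (R',G',B') = (0.396, 0.0, 0.594)
RGB = ((R'+m)×255, (G'+m)×255, (B'+m)×255) = (196.095, 95.115, 246.585)
Round half up → RGB(196, 95, 247)


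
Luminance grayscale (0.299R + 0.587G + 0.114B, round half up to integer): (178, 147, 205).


Gray = 0.299×R + 0.587×G + 0.114×B
Gray = 0.299×178 + 0.587×147 + 0.114×205
Gray = 53.222 + 86.289 + 23.370
Gray = 162.881 → round half up → 163
Gray = 163


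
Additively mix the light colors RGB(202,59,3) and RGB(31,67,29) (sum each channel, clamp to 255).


Additive: each channel = min(255, C₁+C₂)
R: 202+31 = 233 → 233
G: 59+67 = 126 → 126
B: 3+29 = 32 → 32
= RGB(233, 126, 32)


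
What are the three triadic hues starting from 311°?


Triadic: equally spaced at 120° intervals
H1 = 311°
H2 = (311 + 120) mod 360 = 71°
H3 = (311 + 240) mod 360 = 191°
Triadic = 311°, 71°, 191°


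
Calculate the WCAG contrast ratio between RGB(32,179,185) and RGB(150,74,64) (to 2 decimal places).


Linearize each sRGB channel c=v/255: c/12.92 if c ≤ 0.04045 else ((c+0.055)/1.055)^2.4
L = 0.2126×R_lin + 0.7152×G_lin + 0.0722×B_lin
Color 1 (32,179,185):
  R=32: 32/255≈0.1255 > 0.04045 → ((0.1255+0.055)/1.055)^2.4 ≈ 0.01444
  G=179: 179/255≈0.7020 > 0.04045 → ((0.7020+0.055)/1.055)^2.4 ≈ 0.45079
  B=185: 185/255≈0.7255 > 0.04045 → ((0.7255+0.055)/1.055)^2.4 ≈ 0.48515
  L1 = 0.2126×0.01444 + 0.7152×0.45079 + 0.0722×0.48515 ≈ 0.36050
Color 2 (150,74,64):
  R=150: 150/255≈0.5882 > 0.04045 → ((0.5882+0.055)/1.055)^2.4 ≈ 0.30499
  G=74: 74/255≈0.2902 > 0.04045 → ((0.2902+0.055)/1.055)^2.4 ≈ 0.06848
  B=64: 64/255≈0.2510 > 0.04045 → ((0.2510+0.055)/1.055)^2.4 ≈ 0.05127
  L2 = 0.2126×0.30499 + 0.7152×0.06848 + 0.0722×0.05127 ≈ 0.11752
Lighter = 0.36050, Darker = 0.11752
Ratio = (L_lighter + 0.05) / (L_darker + 0.05)
Ratio = (0.36050 + 0.05) / (0.11752 + 0.05) = 0.41050 / 0.16752 ≈ 2.4505
Ratio ≈ 2.45:1


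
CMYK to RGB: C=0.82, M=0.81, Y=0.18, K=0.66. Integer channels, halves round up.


R = 255 × (1-C) × (1-K) = 255 × 0.18 × 0.34 = 15.606 → 16
G = 255 × (1-M) × (1-K) = 255 × 0.19 × 0.34 = 16.473 → 16
B = 255 × (1-Y) × (1-K) = 255 × 0.82 × 0.34 = 71.094 → 71
= RGB(16, 16, 71)


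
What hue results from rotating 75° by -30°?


New hue = (H + rotation) mod 360
New hue = (75 -30) mod 360
= 45 mod 360
= 45°


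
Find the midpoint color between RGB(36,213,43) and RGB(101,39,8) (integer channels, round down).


Midpoint: each channel = ⌊(C₁+C₂)/2⌋
R: ⌊(36+101)/2⌋ = 68
G: ⌊(213+39)/2⌋ = 126
B: ⌊(43+8)/2⌋ = 25
= RGB(68, 126, 25)


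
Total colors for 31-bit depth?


Colors = 2^bits = 2^31
= 2,147,483,648 colors


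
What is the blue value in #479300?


Color: #479300
R = 47 = 71
G = 93 = 147
B = 00 = 0
Blue = 0


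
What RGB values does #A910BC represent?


A9 → 169 (R)
10 → 16 (G)
BC → 188 (B)
= RGB(169, 16, 188)


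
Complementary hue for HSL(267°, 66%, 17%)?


Complement = opposite side of color wheel = hue + 180°
H' = (267 + 180) mod 360 = 87°
S and L unchanged.
= HSL(87°, 66%, 17%)


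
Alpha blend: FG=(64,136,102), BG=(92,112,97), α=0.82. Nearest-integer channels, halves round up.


C = α×F + (1-α)×B, with 1-α = 0.18
R: 0.82×64 + 0.18×92 = 52.48 + 16.56 = 69.04 → 69
G: 0.82×136 + 0.18×112 = 111.52 + 20.16 = 131.68 → 132
B: 0.82×102 + 0.18×97 = 83.64 + 17.46 = 101.10 → 101
= RGB(69, 132, 101)


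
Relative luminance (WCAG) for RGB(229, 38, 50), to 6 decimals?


Linearize each channel (sRGB transfer function): c = v/255; c_lin = c/12.92 if c ≤ 0.04045, else ((c+0.055)/1.055)^2.4
  R: 229/255 ≈ 0.898039 > 0.04045 → ((0.898039+0.055)/1.055)^2.4 ≈ 0.783538
  G: 38/255 ≈ 0.149020 > 0.04045 → ((0.149020+0.055)/1.055)^2.4 ≈ 0.019382
  B: 50/255 ≈ 0.196078 > 0.04045 → ((0.196078+0.055)/1.055)^2.4 ≈ 0.031896
R_lin = 0.783538, G_lin = 0.019382, B_lin = 0.031896
L = 0.2126×R + 0.7152×G + 0.0722×B
L = 0.2126×0.783538 + 0.7152×0.019382 + 0.0722×0.031896
L ≈ 0.182745


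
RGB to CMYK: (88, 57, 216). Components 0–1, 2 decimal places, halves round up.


R'=88/255≈0.3451, G'=57/255≈0.2235, B'=216/255≈0.8471
K = 1 - max(R',G',B') = 1 - 216/255 = 39/255 = 0.15294… → 0.15
(1-R'-K)/(1-K) simplifies to (max-R)/max with max = 216:
C = (216-88)/216 = 128/216 = 0.59259… → 0.59
M = (216-57)/216 = 159/216 = 0.73611… → 0.74
Y = (216-216)/216 = 0/216 = 0 → 0.00
= CMYK(0.59, 0.74, 0.00, 0.15)


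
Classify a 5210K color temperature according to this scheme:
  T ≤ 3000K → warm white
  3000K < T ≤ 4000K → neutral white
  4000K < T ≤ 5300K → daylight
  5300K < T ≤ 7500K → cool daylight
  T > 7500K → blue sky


Temperature: 5210K
4000K < 5210K ≤ 5300K → daylight
Classification: daylight


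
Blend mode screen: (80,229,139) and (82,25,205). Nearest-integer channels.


Screen: C = 255 - (255-A)×(255-B)/255, rounded to nearest integer
R: 255 - (255-80)×(255-82)/255 = 255 - 30275/255 ≈ 255 - 118.725 = 136.275 → 136
G: 255 - (255-229)×(255-25)/255 = 255 - 5980/255 ≈ 255 - 23.451 = 231.549 → 232
B: 255 - (255-139)×(255-205)/255 = 255 - 5800/255 ≈ 255 - 22.745 = 232.255 → 232
= RGB(136, 232, 232)


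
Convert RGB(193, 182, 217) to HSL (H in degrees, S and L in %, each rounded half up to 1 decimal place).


Normalize: R'=193/255≈0.7569, G'=182/255≈0.7137, B'=217/255≈0.8510
Max=217/255, Min=182/255, Δ=Max-Min=35/255
L = (Max+Min)/2 = (217+182)/510 = 399/510 = 0.78235… → L = 78.2%
L > 0.5 → S = Δ/(2-Max-Min) = 35/(510-217-182) = 35/111 = 0.31531… → S = 31.5%
(the 1/255 factors cancel in S and H, so raw channel differences can be used)
Max is B' → H = 60 × ((R-G)/Δ + 4) = 60 × ((193-182)/35 + 4)
  11/35 + 4 = 0.3142… + 4 = 4.3142…
  H = 60 × 4.3142… = 258.857…° → H = 258.9°
= HSL(258.9°, 31.5%, 78.2%)


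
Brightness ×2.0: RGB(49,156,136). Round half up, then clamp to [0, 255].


Multiply each channel by 2.0, round half up, clamp to [0, 255]
R: 49×2.0 = 98
G: 156×2.0 = 312 → clamp → 255
B: 136×2.0 = 272 → clamp → 255
= RGB(98, 255, 255)


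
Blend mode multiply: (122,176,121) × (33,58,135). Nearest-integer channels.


Multiply: C = A×B/255, rounded to nearest integer
R: 122×33/255 = 4026/255 ≈ 15.788 → 16
G: 176×58/255 = 10208/255 ≈ 40.031 → 40
B: 121×135/255 = 16335/255 ≈ 64.059 → 64
= RGB(16, 40, 64)


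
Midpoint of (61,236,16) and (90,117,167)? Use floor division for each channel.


Midpoint: each channel = ⌊(C₁+C₂)/2⌋
R: ⌊(61+90)/2⌋ = 75
G: ⌊(236+117)/2⌋ = 176
B: ⌊(16+167)/2⌋ = 91
= RGB(75, 176, 91)


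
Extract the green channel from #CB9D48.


Color: #CB9D48
R = CB = 203
G = 9D = 157
B = 48 = 72
Green = 157


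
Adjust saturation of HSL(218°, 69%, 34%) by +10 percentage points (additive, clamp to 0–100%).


Original S = 69%
Adjustment = +10 percentage points
New S = 69 + (10) = 79
Clamp to [0, 100] → 79
= HSL(218°, 79%, 34%)


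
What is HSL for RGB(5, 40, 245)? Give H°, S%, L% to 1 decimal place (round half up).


Normalize: R'=5/255≈0.0196, G'=40/255≈0.1569, B'=245/255≈0.9608
Max=245/255, Min=5/255, Δ=Max-Min=240/255
L = (Max+Min)/2 = (245+5)/510 = 250/510 = 0.49019… → L = 49.0%
L ≤ 0.5 → S = Δ/(Max+Min) = 240/(245+5) = 240/250 = 0.96 → S = 96.0%
(the 1/255 factors cancel in S and H, so raw channel differences can be used)
Max is B' → H = 60 × ((R-G)/Δ + 4) = 60 × ((5-40)/240 + 4)
  -35/240 + 4 = -0.1458… + 4 = 3.8541…
  H = 60 × 3.8541… = 231.25° → H = 231.3°
= HSL(231.3°, 96.0%, 49.0%)


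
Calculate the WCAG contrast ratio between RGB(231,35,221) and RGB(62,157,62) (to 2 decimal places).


Linearize each sRGB channel c=v/255: c/12.92 if c ≤ 0.04045 else ((c+0.055)/1.055)^2.4
L = 0.2126×R_lin + 0.7152×G_lin + 0.0722×B_lin
Color 1 (231,35,221):
  R=231: 231/255≈0.9059 > 0.04045 → ((0.9059+0.055)/1.055)^2.4 ≈ 0.79910
  G=35: 35/255≈0.1373 > 0.04045 → ((0.1373+0.055)/1.055)^2.4 ≈ 0.01681
  B=221: 221/255≈0.8667 > 0.04045 → ((0.8667+0.055)/1.055)^2.4 ≈ 0.72306
  L1 = 0.2126×0.79910 + 0.7152×0.01681 + 0.0722×0.72306 ≈ 0.23411
Color 2 (62,157,62):
  R=62: 62/255≈0.2431 > 0.04045 → ((0.2431+0.055)/1.055)^2.4 ≈ 0.04817
  G=157: 157/255≈0.6157 > 0.04045 → ((0.6157+0.055)/1.055)^2.4 ≈ 0.33716
  B=62: 62/255≈0.2431 > 0.04045 → ((0.2431+0.055)/1.055)^2.4 ≈ 0.04817
  L2 = 0.2126×0.04817 + 0.7152×0.33716 + 0.0722×0.04817 ≈ 0.25486
Lighter = 0.25486, Darker = 0.23411
Ratio = (L_lighter + 0.05) / (L_darker + 0.05)
Ratio = (0.25486 + 0.05) / (0.23411 + 0.05) = 0.30486 / 0.28411 ≈ 1.0730
Ratio ≈ 1.07:1


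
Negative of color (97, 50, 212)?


Invert: (255-R, 255-G, 255-B)
R: 255-97 = 158
G: 255-50 = 205
B: 255-212 = 43
= RGB(158, 205, 43)


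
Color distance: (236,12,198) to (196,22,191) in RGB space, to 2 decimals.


d = √[(R₁-R₂)² + (G₁-G₂)² + (B₁-B₂)²]
d = √[(236-196)² + (12-22)² + (198-191)²]
d = √[1600 + 100 + 49]
d = √1749
d ≈ 41.82


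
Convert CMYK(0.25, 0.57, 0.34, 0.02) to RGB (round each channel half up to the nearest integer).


R = 255 × (1-C) × (1-K) = 255 × 0.75 × 0.98 = 187.425 → 187
G = 255 × (1-M) × (1-K) = 255 × 0.43 × 0.98 = 107.457 → 107
B = 255 × (1-Y) × (1-K) = 255 × 0.66 × 0.98 = 164.934 → 165
= RGB(187, 107, 165)


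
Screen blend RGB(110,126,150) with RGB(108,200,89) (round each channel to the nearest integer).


Screen: C = 255 - (255-A)×(255-B)/255, rounded to nearest integer
R: 255 - (255-110)×(255-108)/255 = 255 - 21315/255 ≈ 255 - 83.588 = 171.412 → 171
G: 255 - (255-126)×(255-200)/255 = 255 - 7095/255 ≈ 255 - 27.824 = 227.176 → 227
B: 255 - (255-150)×(255-89)/255 = 255 - 17430/255 ≈ 255 - 68.353 = 186.647 → 187
= RGB(171, 227, 187)


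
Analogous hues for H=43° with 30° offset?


Base hue: 43°
Left analog: (43 - 30) mod 360 = 13°
Right analog: (43 + 30) mod 360 = 73°
Analogous hues = 13° and 73°


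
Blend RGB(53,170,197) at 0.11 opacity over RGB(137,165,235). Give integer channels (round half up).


C = α×F + (1-α)×B, with 1-α = 0.89
R: 0.11×53 + 0.89×137 = 5.83 + 121.93 = 127.76 → 128
G: 0.11×170 + 0.89×165 = 18.70 + 146.85 = 165.55 → 166
B: 0.11×197 + 0.89×235 = 21.67 + 209.15 = 230.82 → 231
= RGB(128, 166, 231)


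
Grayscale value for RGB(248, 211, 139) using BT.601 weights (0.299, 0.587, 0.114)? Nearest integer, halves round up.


Gray = 0.299×R + 0.587×G + 0.114×B
Gray = 0.299×248 + 0.587×211 + 0.114×139
Gray = 74.152 + 123.857 + 15.846
Gray = 213.855 → round half up → 214
Gray = 214


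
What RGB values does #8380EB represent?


83 → 131 (R)
80 → 128 (G)
EB → 235 (B)
= RGB(131, 128, 235)


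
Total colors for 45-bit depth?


Colors = 2^bits = 2^45
= 35,184,372,088,832 colors


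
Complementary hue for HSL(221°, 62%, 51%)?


Complement = opposite side of color wheel = hue + 180°
H' = (221 + 180) mod 360 = 41°
S and L unchanged.
= HSL(41°, 62%, 51%)


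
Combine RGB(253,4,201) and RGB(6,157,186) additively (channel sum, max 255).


Additive: each channel = min(255, C₁+C₂)
R: 253+6 = 259 → 255
G: 4+157 = 161 → 161
B: 201+186 = 387 → 255
= RGB(255, 161, 255)


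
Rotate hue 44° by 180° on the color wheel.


New hue = (H + rotation) mod 360
New hue = (44 + 180) mod 360
= 224 mod 360
= 224°


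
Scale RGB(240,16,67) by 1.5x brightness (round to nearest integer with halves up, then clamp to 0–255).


Multiply each channel by 1.5, round half up, clamp to [0, 255]
R: 240×1.5 = 360 → clamp → 255
G: 16×1.5 = 24
B: 67×1.5 = 100.5 → round → 101
= RGB(255, 24, 101)


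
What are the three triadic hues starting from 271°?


Triadic: equally spaced at 120° intervals
H1 = 271°
H2 = (271 + 120) mod 360 = 31°
H3 = (271 + 240) mod 360 = 151°
Triadic = 271°, 31°, 151°


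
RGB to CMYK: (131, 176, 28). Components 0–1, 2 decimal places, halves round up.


R'=131/255≈0.5137, G'=176/255≈0.6902, B'=28/255≈0.1098
K = 1 - max(R',G',B') = 1 - 176/255 = 79/255 = 0.30980… → 0.31
(1-R'-K)/(1-K) simplifies to (max-R)/max with max = 176:
C = (176-131)/176 = 45/176 = 0.25568… → 0.26
M = (176-176)/176 = 0/176 = 0 → 0.00
Y = (176-28)/176 = 148/176 = 0.84090… → 0.84
= CMYK(0.26, 0.00, 0.84, 0.31)


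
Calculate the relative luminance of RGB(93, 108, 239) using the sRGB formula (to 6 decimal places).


Linearize each channel (sRGB transfer function): c = v/255; c_lin = c/12.92 if c ≤ 0.04045, else ((c+0.055)/1.055)^2.4
  R: 93/255 ≈ 0.364706 > 0.04045 → ((0.364706+0.055)/1.055)^2.4 ≈ 0.109462
  G: 108/255 ≈ 0.423529 > 0.04045 → ((0.423529+0.055)/1.055)^2.4 ≈ 0.149960
  B: 239/255 ≈ 0.937255 > 0.04045 → ((0.937255+0.055)/1.055)^2.4 ≈ 0.863157
R_lin = 0.109462, G_lin = 0.149960, B_lin = 0.863157
L = 0.2126×R + 0.7152×G + 0.0722×B
L = 0.2126×0.109462 + 0.7152×0.149960 + 0.0722×0.863157
L ≈ 0.192843


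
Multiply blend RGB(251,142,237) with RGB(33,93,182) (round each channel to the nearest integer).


Multiply: C = A×B/255, rounded to nearest integer
R: 251×33/255 = 8283/255 ≈ 32.482 → 32
G: 142×93/255 = 13206/255 ≈ 51.788 → 52
B: 237×182/255 = 43134/255 ≈ 169.153 → 169
= RGB(32, 52, 169)


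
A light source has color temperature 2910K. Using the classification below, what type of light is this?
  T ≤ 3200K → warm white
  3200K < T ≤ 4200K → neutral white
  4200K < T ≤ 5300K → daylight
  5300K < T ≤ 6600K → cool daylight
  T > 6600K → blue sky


Temperature: 2910K
2910K ≤ 3200K → warm white
Classification: warm white


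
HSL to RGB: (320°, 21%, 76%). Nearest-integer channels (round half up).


H=320°, S=0.21, L=0.76
C = (1-|2L-1|)×S = (1-|0.52|)×0.21 = 0.1008
H' = H/60 = 320/60 ≈ 5.3333; X = C×(1-|H' mod 2 - 1|) = 0.0672
m = L - C/2 = 0.76 - 0.0504 = 0.7096
Sector ⌊H'⌋ = 5 → (R',G',B') = (0.1008, 0.0, 0.0672)
RGB = ((R'+m)×255, (G'+m)×255, (B'+m)×255) = (206.652, 180.948, 198.084)
Round half up → RGB(207, 181, 198)


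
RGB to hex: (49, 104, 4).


R = 49 → 31 (hex)
G = 104 → 68 (hex)
B = 4 → 04 (hex)
Hex = #316804


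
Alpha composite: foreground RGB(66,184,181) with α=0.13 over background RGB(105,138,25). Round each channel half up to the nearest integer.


C = α×F + (1-α)×B, with 1-α = 0.87
R: 0.13×66 + 0.87×105 = 8.58 + 91.35 = 99.93 → 100
G: 0.13×184 + 0.87×138 = 23.92 + 120.06 = 143.98 → 144
B: 0.13×181 + 0.87×25 = 23.53 + 21.75 = 45.28 → 45
= RGB(100, 144, 45)


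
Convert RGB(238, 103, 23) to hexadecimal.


R = 238 → EE (hex)
G = 103 → 67 (hex)
B = 23 → 17 (hex)
Hex = #EE6717


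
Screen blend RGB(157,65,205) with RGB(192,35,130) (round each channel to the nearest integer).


Screen: C = 255 - (255-A)×(255-B)/255, rounded to nearest integer
R: 255 - (255-157)×(255-192)/255 = 255 - 6174/255 ≈ 255 - 24.212 = 230.788 → 231
G: 255 - (255-65)×(255-35)/255 = 255 - 41800/255 ≈ 255 - 163.922 = 91.078 → 91
B: 255 - (255-205)×(255-130)/255 = 255 - 6250/255 ≈ 255 - 24.510 = 230.490 → 230
= RGB(231, 91, 230)


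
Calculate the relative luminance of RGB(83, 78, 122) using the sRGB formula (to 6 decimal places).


Linearize each channel (sRGB transfer function): c = v/255; c_lin = c/12.92 if c ≤ 0.04045, else ((c+0.055)/1.055)^2.4
  R: 83/255 ≈ 0.325490 > 0.04045 → ((0.325490+0.055)/1.055)^2.4 ≈ 0.086500
  G: 78/255 ≈ 0.305882 > 0.04045 → ((0.305882+0.055)/1.055)^2.4 ≈ 0.076185
  B: 122/255 ≈ 0.478431 > 0.04045 → ((0.478431+0.055)/1.055)^2.4 ≈ 0.194618
R_lin = 0.086500, G_lin = 0.076185, B_lin = 0.194618
L = 0.2126×R + 0.7152×G + 0.0722×B
L = 0.2126×0.086500 + 0.7152×0.076185 + 0.0722×0.194618
L ≈ 0.086929


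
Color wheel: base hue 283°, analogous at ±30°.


Base hue: 283°
Left analog: (283 - 30) mod 360 = 253°
Right analog: (283 + 30) mod 360 = 313°
Analogous hues = 253° and 313°


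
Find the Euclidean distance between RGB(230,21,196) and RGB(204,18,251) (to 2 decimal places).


d = √[(R₁-R₂)² + (G₁-G₂)² + (B₁-B₂)²]
d = √[(230-204)² + (21-18)² + (196-251)²]
d = √[676 + 9 + 3025]
d = √3710
d ≈ 60.91


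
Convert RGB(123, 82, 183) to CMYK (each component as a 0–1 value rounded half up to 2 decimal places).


R'=123/255≈0.4824, G'=82/255≈0.3216, B'=183/255≈0.7176
K = 1 - max(R',G',B') = 1 - 183/255 = 72/255 = 0.28235… → 0.28
(1-R'-K)/(1-K) simplifies to (max-R)/max with max = 183:
C = (183-123)/183 = 60/183 = 0.32786… → 0.33
M = (183-82)/183 = 101/183 = 0.55191… → 0.55
Y = (183-183)/183 = 0/183 = 0 → 0.00
= CMYK(0.33, 0.55, 0.00, 0.28)


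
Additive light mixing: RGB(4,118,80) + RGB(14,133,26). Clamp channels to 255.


Additive: each channel = min(255, C₁+C₂)
R: 4+14 = 18 → 18
G: 118+133 = 251 → 251
B: 80+26 = 106 → 106
= RGB(18, 251, 106)


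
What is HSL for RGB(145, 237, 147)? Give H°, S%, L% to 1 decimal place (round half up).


Normalize: R'=145/255≈0.5686, G'=237/255≈0.9294, B'=147/255≈0.5765
Max=237/255, Min=145/255, Δ=Max-Min=92/255
L = (Max+Min)/2 = (237+145)/510 = 382/510 = 0.74901… → L = 74.9%
L > 0.5 → S = Δ/(2-Max-Min) = 92/(510-237-145) = 92/128 = 0.71875 → S = 71.9%
(the 1/255 factors cancel in S and H, so raw channel differences can be used)
Max is G' → H = 60 × ((B-R)/Δ + 2) = 60 × ((147-145)/92 + 2)
  2/92 + 2 = 0.0217… + 2 = 2.0217…
  H = 60 × 2.0217… = 121.304…° → H = 121.3°
= HSL(121.3°, 71.9%, 74.9%)


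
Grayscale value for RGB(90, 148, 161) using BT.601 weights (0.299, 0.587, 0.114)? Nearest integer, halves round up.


Gray = 0.299×R + 0.587×G + 0.114×B
Gray = 0.299×90 + 0.587×148 + 0.114×161
Gray = 26.910 + 86.876 + 18.354
Gray = 132.140 → round half up → 132
Gray = 132
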